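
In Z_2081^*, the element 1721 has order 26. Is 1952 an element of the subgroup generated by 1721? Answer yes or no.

no

1952 ∈ ⟨1721⟩ iff 1952^26 ≡ 1 (mod 2081), since |⟨1721⟩| = 26.
1952^26 mod 2081 = 144.
Since 144 ≠ 1, 1952 does not lie in the subgroup.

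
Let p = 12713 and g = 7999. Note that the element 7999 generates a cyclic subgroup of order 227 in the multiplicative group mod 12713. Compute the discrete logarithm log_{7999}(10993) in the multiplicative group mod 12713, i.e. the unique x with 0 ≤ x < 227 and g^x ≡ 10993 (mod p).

215

Baby-step giant-step with m = ceil(sqrt(227)) = 16.
Baby table (7999^j mod 12713 for j=0..15):
  0:1  1:7999  2:12185  3:9957  4:11811  5:5886  6:5875  7:6877
  8:12685  9:4862  10:2071  11:890  12:12543  13:461  14:769  15:10852
Giant step factor: 7999^(-16) ≡ 2708 (mod 12713).
Scan 10993·2708^i mod 12713 for i = 0, 1, …:
  i=0: 10993   i=1: 7911   i=2: 1583   i=3: 2483
  i=4: 11500   i=5: 7863   i=6: 11442   i=7: 3355
  i=8: 8258   i=9: 497   i=10: 11011   i=11: 5803
  i=12: 1256   i=13: 6877
Match at i=13, j=7: x = 13·16 + 7 = 215.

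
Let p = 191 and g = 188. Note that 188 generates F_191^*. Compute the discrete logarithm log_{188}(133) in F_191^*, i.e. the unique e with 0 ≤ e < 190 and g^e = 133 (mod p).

Baby-step giant-step with m = ceil(sqrt(190)) = 14.
Baby table (188^j mod 191 for j=0..13):
  0:1  1:188  2:9  3:164  4:81  5:139  6:156  7:105
  8:67  9:181  10:30  11:101  12:79  13:145
Giant step factor: 188^(-14) ≡ 18 (mod 191).
Scan 133·18^i mod 191 for i = 0, 1, …:
  i=0: 133   i=1: 102   i=2: 117   i=3: 5
  i=4: 90   i=5: 92   i=6: 128   i=7: 12
  i=8: 25   i=9: 68   i=10: 78   i=11: 67
Match at i=11, j=8: e = 11·14 + 8 = 162.

162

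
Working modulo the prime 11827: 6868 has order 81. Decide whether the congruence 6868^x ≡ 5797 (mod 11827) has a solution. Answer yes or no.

5797 ∈ ⟨6868⟩ iff 5797^81 ≡ 1 (mod 11827), since |⟨6868⟩| = 81.
5797^81 mod 11827 = 1.
Since 1 = 1, 5797 lies in the subgroup.

yes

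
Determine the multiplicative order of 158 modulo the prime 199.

99

The order of 158 must divide p − 1 = 198 = 2 · 3^2 · 11.
Divisors: 1, 2, 3, 6, 9, 11, 18, 22, 33, 66, 99, 198.
Check each in increasing order: 158^1 ≡ 158;  158^2 ≡ 89;  158^3 ≡ 132;  158^6 ≡ 111;  158^9 ≡ 125;  158^11 ≡ 180;  158^18 ≡ 103;  158^22 ≡ 162;  158^33 ≡ 106;  158^66 ≡ 92;  158^99 ≡ 1.
Smallest exponent giving 1 is 99.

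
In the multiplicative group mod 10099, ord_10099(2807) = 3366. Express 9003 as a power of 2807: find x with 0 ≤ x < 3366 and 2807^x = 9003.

Baby-step giant-step with m = ceil(sqrt(3366)) = 59.
Baby table (2807^j mod 10099 for j=0..58):
  0:1  1:2807  2:2029  3:9666  4:6548  5:56  6:5707  7:2535
  8:6049  9:3124  10:3136  11:6523  12:574  13:5477  14:3261  15:3933
  16:1724  17:1847  18:3742  19:834  20:8169  21:5653  22:2442  23:7572
  24:6308  25:3009  26:3499  27:5465  28:9973  29:9882  30:6920  31:4063
  32:3070  33:3043  34:8046  35:3758  36:5350  37:237  38:8824  39:6220
  40:8468  41:6729  42:3173  43:9392  44:4954  45:9654  46:3161  47:6005
  48:804  49:4751  50:5377  51:5333  52:3013  53:4628  54:3482  55:8241
  56:5777  57:7144  58:6693
Giant step factor: 2807^(-59) ≡ 2149 (mod 10099).
Scan 9003·2149^i mod 10099 for i = 0, 1, …:
  i=0: 9003   i=1: 7862   i=2: 9910   i=3: 7898
  i=4: 6482   i=5: 3297   i=6: 5854   i=7: 6991
  i=8: 6446   i=9: 6725     …   i=44: 4998
  i=45: 5465
Match at i=45, j=27: x = 45·59 + 27 = 2682.

2682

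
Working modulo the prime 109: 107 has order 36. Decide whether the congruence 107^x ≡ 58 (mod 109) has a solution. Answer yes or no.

58 ∈ ⟨107⟩ iff 58^36 ≡ 1 (mod 109), since |⟨107⟩| = 36.
58^36 mod 109 = 63.
Since 63 ≠ 1, 58 does not lie in the subgroup.

no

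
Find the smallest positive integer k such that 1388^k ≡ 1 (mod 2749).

The order of 1388 must divide p − 1 = 2748 = 2^2 · 3 · 229.
Divisors: 1, 2, 3, 4, 6, 12, 229, 458, 687, 916, 1374, 2748.
Check each in increasing order: 1388^1 ≡ 1388;  1388^2 ≡ 2244;  1388^3 ≡ 55;  1388^4 ≡ 2117;  1388^6 ≡ 276;  1388^12 ≡ 1953;  1388^229 ≡ 2109;  1388^458 ≡ 2748;  1388^687 ≡ 640;  1388^916 ≡ 1.
Smallest exponent giving 1 is 916.

916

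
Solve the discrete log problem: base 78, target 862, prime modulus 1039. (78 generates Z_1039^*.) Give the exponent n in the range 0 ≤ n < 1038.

31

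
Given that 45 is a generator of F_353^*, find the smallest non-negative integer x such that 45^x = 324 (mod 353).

52

Baby-step giant-step with m = ceil(sqrt(352)) = 19.
Baby table (45^j mod 353 for j=0..18):
  0:1  1:45  2:260  3:51  4:177  5:199  6:130  7:202
  8:265  9:276  10:65  11:101  12:309  13:138  14:209  15:227
  16:331  17:69  18:281
Giant step factor: 45^(-19) ≡ 28 (mod 353).
Scan 324·28^i mod 353 for i = 0, 1, …:
  i=0: 324   i=1: 247   i=2: 209
Match at i=2, j=14: x = 2·19 + 14 = 52.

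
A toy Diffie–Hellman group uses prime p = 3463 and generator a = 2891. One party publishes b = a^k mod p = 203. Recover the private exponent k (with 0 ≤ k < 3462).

Baby-step giant-step with m = ceil(sqrt(3462)) = 59.
Baby table (2891^j mod 3463 for j=0..58):
  0:1  1:2891  2:1662  3:1661  4:2233  5:571  6:2373  7:140
  8:3032  9:659  10:519  11:950  12:291  13:3235  14:2285  15:1994
  16:2222  17:3400  18:1406  19:2647  20:2710  21:1304  22:2120  23:2873
  24:1569  25:2912  26:39  27:1933  28:2484  29:2445  30:512  31:1491
  32:2509  33:1997  34:506  35:1460  36:2926  37:2420  38:960  39:1497
  40:2540  41:1580  42:83  43:1006  44:2889  45:2806  46:1800  47:2374
  48:3031  49:1231  50:2320  51:2752  52:1521  53:2664  54:3375  55:1854
  56:2653  57:2741  58:887
Giant step factor: 2891^(-59) ≡ 1606 (mod 3463).
Scan 203·1606^i mod 3463 for i = 0, 1, …:
  i=0: 203   i=1: 496   i=2: 86   i=3: 3059
  i=4: 2220   i=5: 1893   i=6: 3107   i=7: 3122
  i=8: 2971   i=9: 2875     …   i=47: 940
  i=48: 3235
Match at i=48, j=13: k = 48·59 + 13 = 2845.

2845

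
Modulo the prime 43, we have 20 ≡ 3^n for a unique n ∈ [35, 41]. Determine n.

Compute 3^35 mod 43 = 7, then multiply by 3 repeatedly:
  3^35=7  3^36=21  3^37=20
Found 20 at exponent 37.

37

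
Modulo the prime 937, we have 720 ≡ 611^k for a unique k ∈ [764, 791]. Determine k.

Compute 611^764 mod 937 = 295, then multiply by 611 repeatedly:
  611^764=295  611^765=341  611^766=337  611^767=704  611^768=61
  611^769=728  611^770=670  611^771=838  611^772=416  611^773=249
  611^774=345  611^775=907  611^776=410  611^777=331  611^778=786
  611^779=502  611^780=323  611^781=583  611^782=153  611^783=720
Found 720 at exponent 783.

783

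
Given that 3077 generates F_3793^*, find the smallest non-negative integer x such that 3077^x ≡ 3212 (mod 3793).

Baby-step giant-step with m = ceil(sqrt(3792)) = 62.
Baby table (3077^j mod 3793 for j=0..61):
  0:1  1:3077  2:601  3:2086  4:866  5:1996  6:825  7:1008
  8:2735  9:2721  10:1366  11:538  12:1678  13:933  14:3333  15:3162
  16:429  17:69  18:3698  19:3539  20:3593  21:2859  22:1176  23:30
  24:1278  25:2858  26:1892  27:3222  28:2985  29:1992  30:3689  31:2397
  32:1977  33:3050  34:968  35:1031  36:1439  37:1372  38:35  39:1491
  40:2070  41:943  42:3759  43:1586  44:2324  45:1143  46:900  47:410
  48:2294  49:3658  50:1835  51:2311  52:2865  53:673  54:3636  55:2415
  56:468  57:2489  58:586  59:1447  60:3230  61:1050
Giant step factor: 3077^(-62) ≡ 526 (mod 3793).
Scan 3212·526^i mod 3793 for i = 0, 1, …:
  i=0: 3212   i=1: 1627   i=2: 2377   i=3: 2405
  i=4: 1961   i=5: 3583   i=6: 3330   i=7: 3007
  i=8: 1
Match at i=8, j=0: x = 8·62 + 0 = 496.

496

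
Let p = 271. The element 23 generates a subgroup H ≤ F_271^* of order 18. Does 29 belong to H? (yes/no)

yes

29 ∈ ⟨23⟩ iff 29^18 ≡ 1 (mod 271), since |⟨23⟩| = 18.
29^18 mod 271 = 1.
Since 1 = 1, 29 lies in the subgroup.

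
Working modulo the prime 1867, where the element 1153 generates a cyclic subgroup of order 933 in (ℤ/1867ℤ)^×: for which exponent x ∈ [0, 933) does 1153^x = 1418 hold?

373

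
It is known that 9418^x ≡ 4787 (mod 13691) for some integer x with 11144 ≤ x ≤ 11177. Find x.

11148

Compute 9418^11144 mod 13691 = 3572, then multiply by 9418 repeatedly:
  9418^11144=3572  9418^11145=2309  9418^11146=4854  9418^11147=723  9418^11148=4787
Found 4787 at exponent 11148.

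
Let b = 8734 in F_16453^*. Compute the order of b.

4113

The order of 8734 must divide p − 1 = 16452 = 2^2 · 3^2 · 457.
Divisors: 1, 2, 3, 4, 6, 9, 12, 18, 36, 457, 914, 1371, 1828, 2742, 4113, 5484, 8226, 16452.
Check each in increasing order: 8734^1 ≡ 8734;  8734^2 ≡ 6648;  8734^3 ≡ 995;  8734^4 ≡ 3146;  8734^6 ≡ 2845;  8734^9 ≡ 859;  8734^12 ≡ 15602;  8734^18 ≡ 13949;  8734^36 ≡ 1423;  8734^457 ≡ 9494;  8734^914 ≡ 6502;  8734^1371 ≡ 14785;  8734^1828 ≡ 8247;  8734^2742 ≡ 1667;  8734^4113 ≡ 1.
Smallest exponent giving 1 is 4113.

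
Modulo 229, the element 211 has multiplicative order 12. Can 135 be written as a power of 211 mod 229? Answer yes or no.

yes

⟨211⟩ has order 12; its elements mod 229 are {1, 18, 89, 94, 95, 107, 122, 134, 135, 140, 211, 228}.
135 is in this set.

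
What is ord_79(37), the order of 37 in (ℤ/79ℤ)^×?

78

The order of 37 must divide p − 1 = 78 = 2 · 3 · 13.
Divisors: 1, 2, 3, 6, 13, 26, 39, 78.
Check each in increasing order: 37^1 ≡ 37;  37^2 ≡ 26;  37^3 ≡ 14;  37^6 ≡ 38;  37^13 ≡ 24;  37^26 ≡ 23;  37^39 ≡ 78;  37^78 ≡ 1.
Smallest exponent giving 1 is 78.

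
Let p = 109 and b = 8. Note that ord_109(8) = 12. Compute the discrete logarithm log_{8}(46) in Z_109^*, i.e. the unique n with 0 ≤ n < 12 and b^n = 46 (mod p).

Successive powers of 8 modulo 109:
  8^0=1  8^1=8  8^2=64  8^3=76  8^4=63  8^5=68
  8^6=108  8^7=101  8^8=45  8^9=33  8^10=46
So 8^10 ≡ 46 (mod 109), giving n = 10.

10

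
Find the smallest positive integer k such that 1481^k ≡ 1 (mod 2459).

2458

The order of 1481 must divide p − 1 = 2458 = 2 · 1229.
Divisors: 1, 2, 1229, 2458.
Check each in increasing order: 1481^1 ≡ 1481;  1481^2 ≡ 2392;  1481^1229 ≡ 2458;  1481^2458 ≡ 1.
Smallest exponent giving 1 is 2458.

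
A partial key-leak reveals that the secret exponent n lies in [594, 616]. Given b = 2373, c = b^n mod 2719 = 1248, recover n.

600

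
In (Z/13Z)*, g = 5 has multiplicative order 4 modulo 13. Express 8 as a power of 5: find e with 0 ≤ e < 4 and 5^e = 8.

3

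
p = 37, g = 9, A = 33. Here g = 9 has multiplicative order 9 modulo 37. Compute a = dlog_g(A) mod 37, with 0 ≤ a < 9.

8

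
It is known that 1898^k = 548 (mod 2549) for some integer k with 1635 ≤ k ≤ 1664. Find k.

Compute 1898^1635 mod 2549 = 766, then multiply by 1898 repeatedly:
  1898^1635=766  1898^1636=938  1898^1637=1122  1898^1638=1141  1898^1639=1517
  1898^1640=1445  1898^1641=2435  1898^1642=293  1898^1643=432  1898^1644=1707
  1898^1645=107  1898^1646=1715  1898^1647=2546  1898^1648=1953  1898^1649=548
Found 548 at exponent 1649.

1649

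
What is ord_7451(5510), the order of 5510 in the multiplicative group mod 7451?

The order of 5510 must divide p − 1 = 7450 = 2 · 5^2 · 149.
Divisors: 1, 2, 5, 10, 25, 50, 149, 298, 745, 1490, 3725, 7450.
Check each in increasing order: 5510^1 ≡ 5510;  5510^2 ≡ 4726;  5510^5 ≡ 1765;  5510^10 ≡ 707;  5510^25 ≡ 5281;  5510^50 ≡ 7319;  5510^149 ≡ 4421;  5510^298 ≡ 1268;  5510^745 ≡ 2963;  5510^1490 ≡ 2091;  5510^3725 ≡ 1.
Smallest exponent giving 1 is 3725.

3725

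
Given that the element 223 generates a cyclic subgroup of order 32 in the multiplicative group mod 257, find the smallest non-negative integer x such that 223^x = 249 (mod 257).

Successive powers of 223 modulo 257:
  223^0=1  223^1=223  223^2=128  223^3=17  223^4=193  223^5=120
  223^6=32  223^7=197  223^8=241  223^9=30  223^10=8  223^11=242
  223^12=253  223^13=136  223^14=2  223^15=189  223^16=256  223^17=34
  223^18=129  223^19=240  223^20=64  223^21=137  223^22=225  223^23=60
  223^24=16  223^25=227  223^26=249
So 223^26 ≡ 249 (mod 257), giving x = 26.

26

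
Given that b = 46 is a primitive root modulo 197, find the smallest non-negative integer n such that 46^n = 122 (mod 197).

169

Baby-step giant-step with m = ceil(sqrt(196)) = 14.
Baby table (46^j mod 197 for j=0..13):
  0:1  1:46  2:146  3:18  4:40  5:67  6:127  7:129
  8:24  9:119  10:155  11:38  12:172  13:32
Giant step factor: 46^(-14) ≡ 161 (mod 197).
Scan 122·161^i mod 197 for i = 0, 1, …:
  i=0: 122   i=1: 139   i=2: 118   i=3: 86
  i=4: 56   i=5: 151   i=6: 80   i=7: 75
  i=8: 58   i=9: 79   i=10: 111   i=11: 141
  i=12: 46
Match at i=12, j=1: n = 12·14 + 1 = 169.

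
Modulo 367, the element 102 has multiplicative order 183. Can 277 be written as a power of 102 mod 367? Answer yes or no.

yes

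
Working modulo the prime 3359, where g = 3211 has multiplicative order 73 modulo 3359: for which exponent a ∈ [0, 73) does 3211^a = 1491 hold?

22

Baby-step giant-step with m = ceil(sqrt(73)) = 9.
Baby table (3211^j mod 3359 for j=0..8):
  0:1  1:3211  2:1750  3:3002  4:2451  5:24  6:3166  7:1692
  8:1509
Giant step factor: 3211^(-9) ≡ 1376 (mod 3359).
Scan 1491·1376^i mod 3359 for i = 0, 1, …:
  i=0: 1491   i=1: 2626   i=2: 2451
Match at i=2, j=4: a = 2·9 + 4 = 22.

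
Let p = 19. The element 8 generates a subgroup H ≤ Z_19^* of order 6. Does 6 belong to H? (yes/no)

⟨8⟩ has order 6; its elements mod 19 are {1, 7, 8, 11, 12, 18}.
6 is not in this set.

no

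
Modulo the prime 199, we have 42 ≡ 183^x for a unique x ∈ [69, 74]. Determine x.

69

Compute 183^69 mod 199 = 42, then multiply by 183 repeatedly:
  183^69=42
Found 42 at exponent 69.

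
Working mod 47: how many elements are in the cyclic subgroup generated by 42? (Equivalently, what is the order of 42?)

23

The order of 42 must divide p − 1 = 46 = 2 · 23.
Divisors: 1, 2, 23, 46.
Check each in increasing order: 42^1 ≡ 42;  42^2 ≡ 25;  42^23 ≡ 1.
Smallest exponent giving 1 is 23.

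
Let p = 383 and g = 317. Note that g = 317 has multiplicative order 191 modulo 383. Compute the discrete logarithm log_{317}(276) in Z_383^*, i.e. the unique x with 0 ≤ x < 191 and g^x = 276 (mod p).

Baby-step giant-step with m = ceil(sqrt(191)) = 14.
Baby table (317^j mod 383 for j=0..13):
  0:1  1:317  2:143  3:137  4:150  5:58  6:2  7:251
  8:286  9:274  10:300  11:116  12:4  13:119
Giant step factor: 317^(-14) ≡ 306 (mod 383).
Scan 276·306^i mod 383 for i = 0, 1, …:
  i=0: 276   i=1: 196   i=2: 228   i=3: 62
  i=4: 205   i=5: 301   i=6: 186   i=7: 232
  i=8: 137
Match at i=8, j=3: x = 8·14 + 3 = 115.

115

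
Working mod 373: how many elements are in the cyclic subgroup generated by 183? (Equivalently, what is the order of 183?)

The order of 183 must divide p − 1 = 372 = 2^2 · 3 · 31.
Divisors: 1, 2, 3, 4, 6, 12, 31, 62, 93, 124, 186, 372.
Check each in increasing order: 183^1 ≡ 183;  183^2 ≡ 292;  183^3 ≡ 97;  183^4 ≡ 220;  183^6 ≡ 84;  183^12 ≡ 342;  183^31 ≡ 200;  183^62 ≡ 89;  183^93 ≡ 269;  183^124 ≡ 88;  183^186 ≡ 372;  183^372 ≡ 1.
Smallest exponent giving 1 is 372.

372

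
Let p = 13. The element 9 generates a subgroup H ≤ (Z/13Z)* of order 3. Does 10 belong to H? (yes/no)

10 ∈ ⟨9⟩ iff 10^3 ≡ 1 (mod 13), since |⟨9⟩| = 3.
10^3 mod 13 = 12.
Since 12 ≠ 1, 10 does not lie in the subgroup.

no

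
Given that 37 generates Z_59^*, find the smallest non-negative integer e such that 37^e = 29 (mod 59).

Baby-step giant-step with m = ceil(sqrt(58)) = 8.
Baby table (37^j mod 59 for j=0..7):
  0:1  1:37  2:12  3:31  4:26  5:18  6:17  7:39
Giant step factor: 37^(-8) ≡ 35 (mod 59).
Scan 29·35^i mod 59 for i = 0, 1, …:
  i=0: 29   i=1: 12
Match at i=1, j=2: e = 1·8 + 2 = 10.

10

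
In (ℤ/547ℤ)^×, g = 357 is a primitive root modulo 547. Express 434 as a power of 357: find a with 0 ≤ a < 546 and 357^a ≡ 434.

541

Baby-step giant-step with m = ceil(sqrt(546)) = 24.
Baby table (357^j mod 547 for j=0..23):
  0:1  1:357  2:545  3:380  4:4  5:334  6:539  7:426
  8:16  9:242  10:515  11:63  12:64  13:421  14:419  15:252
  16:256  17:43  18:35  19:461  20:477  21:172  22:140  23:203
Giant step factor: 357^(-24) ≡ 84 (mod 547).
Scan 434·84^i mod 547 for i = 0, 1, …:
  i=0: 434   i=1: 354   i=2: 198   i=3: 222
  i=4: 50   i=5: 371   i=6: 532   i=7: 381
  i=8: 278   i=9: 378     …   i=21: 272
  i=22: 421
Match at i=22, j=13: a = 22·24 + 13 = 541.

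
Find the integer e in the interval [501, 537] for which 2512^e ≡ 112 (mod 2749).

507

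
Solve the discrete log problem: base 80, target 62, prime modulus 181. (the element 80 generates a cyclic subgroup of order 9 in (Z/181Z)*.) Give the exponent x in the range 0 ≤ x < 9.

4

Successive powers of 80 modulo 181:
  80^0=1  80^1=80  80^2=65  80^3=132  80^4=62
So 80^4 ≡ 62 (mod 181), giving x = 4.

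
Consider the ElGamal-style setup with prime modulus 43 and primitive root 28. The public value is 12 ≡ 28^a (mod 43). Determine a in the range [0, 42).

11

Baby-step giant-step with m = ceil(sqrt(42)) = 7.
Baby table (28^j mod 43 for j=0..6):
  0:1  1:28  2:10  3:22  4:14  5:5  6:11
Giant step factor: 28^(-7) ≡ 37 (mod 43).
Scan 12·37^i mod 43 for i = 0, 1, …:
  i=0: 12   i=1: 14
Match at i=1, j=4: a = 1·7 + 4 = 11.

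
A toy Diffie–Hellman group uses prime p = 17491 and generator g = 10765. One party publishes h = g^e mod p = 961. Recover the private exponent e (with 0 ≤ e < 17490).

Baby-step giant-step with m = ceil(sqrt(17490)) = 133.
Baby table (10765^j mod 17491 for j=0..132):
  0:1  1:10765  2:7350  3:10957  4:10292  5:5386  6:15116  7:4967
  8:17259  9:3733  10:8918  11:11662  12:8523  13:9800  14:8779  15:2062
  16:1351  17:8494  18:12453  19:5521  20:16638  21:230  22:9719  23:11364
  24:1406  25:5875  26:14410  27:13462  28:5495  29:16604  30:1531  31:4693
  32:6137  33:1298  34:15152  35:7705  36:2003  37:13383  38:12119  39:13157
  40:10478  41:13702  42:427  43:14013  44:7561  45:8542  46:4443  47:8501
  48:353  49:4498  50:5882  51:2310  52:12439  53:12230  54:1193  55:4251
  56:5559  57:5924  58:17165  59:6301  60:167  61:13673  62:3080  63:10755
  64:4646  65:7421  66:5668  67:7412  68:13729  69:11226  70:2571  71:6053
  72:6570  73:9937  74:14340  75:12025  76:15725  77:1727  78:15713  79:12475
  80:14968  81:3428  82:13901  83:8760  84:7419  85:1629  86:10203  87:9306
  88:8133  89:9290  90:10803  91:14127  92:10401  93:6874  94:11680  95:9892
  96:2172  97:13604  98:12408  99:10844  100:726  101:14404  102:1345  103:13868
  104:3335  105:9743  106:7359  107:2896  108:6478  109:16544  110:2798  111:968
  112:13375  113:13454  114:6830  115:10277  116:1330  117:9812  118:15522  119:2807
  120:10398  121:9561  122:7121  123:12003  124:6278  125:14937  126:2042  127:13434
  128:1422  129:3205  130:9573  131:13864  132:12748
Giant step factor: 10765^(-133) ≡ 5580 (mod 17491).
Scan 961·5580^i mod 17491 for i = 0, 1, …:
  i=0: 961   i=1: 10134   i=2: 16808   i=3: 1898
  i=4: 8785   i=5: 10518   i=6: 8135   i=7: 4155
  i=8: 9325   i=9: 15266     …   i=103: 7626
  i=104: 14968
Match at i=104, j=80: e = 104·133 + 80 = 13912.

13912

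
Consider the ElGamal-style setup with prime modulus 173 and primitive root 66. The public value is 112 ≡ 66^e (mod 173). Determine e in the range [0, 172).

93

Baby-step giant-step with m = ceil(sqrt(172)) = 14.
Baby table (66^j mod 173 for j=0..13):
  0:1  1:66  2:31  3:143  4:96  5:108  6:35  7:61
  8:47  9:161  10:73  11:147  12:14  13:59
Giant step factor: 66^(-14) ≡ 116 (mod 173).
Scan 112·116^i mod 173 for i = 0, 1, …:
  i=0: 112   i=1: 17   i=2: 69   i=3: 46
  i=4: 146   i=5: 155   i=6: 161
Match at i=6, j=9: e = 6·14 + 9 = 93.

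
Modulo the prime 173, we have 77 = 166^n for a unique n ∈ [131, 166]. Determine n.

166

Compute 166^131 mod 173 = 59, then multiply by 166 repeatedly:
  166^131=59  166^132=106  166^133=123  166^134=4  166^135=145
  166^136=23  166^137=12  166^138=89  166^139=69  166^140=36
  166^141=94  166^142=34  166^143=108  166^144=109  166^145=102
  166^146=151  166^147=154  166^148=133  166^149=107  166^150=116
  166^151=53  166^152=148  166^153=2  166^154=159  166^155=98
  166^156=6  166^157=131  166^158=121  166^159=18  166^160=47
  166^161=17  166^162=54  166^163=141  166^164=51  166^165=162
  166^166=77
Found 77 at exponent 166.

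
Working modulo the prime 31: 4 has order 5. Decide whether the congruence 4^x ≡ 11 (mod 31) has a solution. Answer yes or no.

⟨4⟩ has order 5; its elements mod 31 are {1, 2, 4, 8, 16}.
11 is not in this set.

no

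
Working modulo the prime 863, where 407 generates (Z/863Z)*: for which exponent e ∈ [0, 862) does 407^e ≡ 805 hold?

835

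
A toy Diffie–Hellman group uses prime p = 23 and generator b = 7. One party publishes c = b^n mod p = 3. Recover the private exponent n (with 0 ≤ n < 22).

2

Successive powers of 7 modulo 23:
  7^0=1  7^1=7  7^2=3
So 7^2 ≡ 3 (mod 23), giving n = 2.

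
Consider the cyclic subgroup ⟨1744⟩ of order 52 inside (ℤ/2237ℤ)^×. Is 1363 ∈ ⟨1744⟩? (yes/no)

1363 ∈ ⟨1744⟩ iff 1363^52 ≡ 1 (mod 2237), since |⟨1744⟩| = 52.
1363^52 mod 2237 = 2069.
Since 2069 ≠ 1, 1363 does not lie in the subgroup.

no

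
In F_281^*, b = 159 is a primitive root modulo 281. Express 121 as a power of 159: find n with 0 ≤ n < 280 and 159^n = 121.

Baby-step giant-step with m = ceil(sqrt(280)) = 17.
Baby table (159^j mod 281 for j=0..16):
  0:1  1:159  2:272  3:255  4:81  5:234  6:114  7:142
  8:98  9:127  10:242  11:262  12:70  13:171  14:213  15:147
  16:50
Giant step factor: 159^(-17) ≡ 24 (mod 281).
Scan 121·24^i mod 281 for i = 0, 1, …:
  i=0: 121   i=1: 94   i=2: 8   i=3: 192
  i=4: 112   i=5: 159
Match at i=5, j=1: n = 5·17 + 1 = 86.

86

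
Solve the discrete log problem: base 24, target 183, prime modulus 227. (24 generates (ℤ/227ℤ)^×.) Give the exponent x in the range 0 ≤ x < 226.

109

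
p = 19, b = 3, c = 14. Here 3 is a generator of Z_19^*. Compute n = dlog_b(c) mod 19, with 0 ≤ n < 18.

Successive powers of 3 modulo 19:
  3^0=1  3^1=3  3^2=9  3^3=8  3^4=5  3^5=15
  3^6=7  3^7=2  3^8=6  3^9=18  3^10=16  3^11=10
  3^12=11  3^13=14
So 3^13 ≡ 14 (mod 19), giving n = 13.

13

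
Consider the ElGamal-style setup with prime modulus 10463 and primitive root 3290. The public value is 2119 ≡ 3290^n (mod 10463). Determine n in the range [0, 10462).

953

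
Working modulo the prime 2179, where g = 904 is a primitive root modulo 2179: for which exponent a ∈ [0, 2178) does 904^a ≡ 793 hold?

400

Baby-step giant-step with m = ceil(sqrt(2178)) = 47.
Baby table (904^j mod 2179 for j=0..46):
  0:1  1:904  2:91  3:1641  4:1744  5:1159  6:1816  7:877
  8:1831  9:1363  10:1017  11:2009  12:1029  13:1962  14:2121  15:2043
  16:1259  17:698  18:1261  19:327  20:1443  21:1430  22:573  23:1569
  24:2026  25:1144  26:1330  27:1691  28:1185  29:1351  30:1064  31:917
  32:948  33:645  34:1287  35:2041  36:1630  37:516  38:158  39:1197
  40:1304  41:2156  42:998  43:86  44:1479  45:1289  46:1670
Giant step factor: 904^(-47) ≡ 2084 (mod 2179).
Scan 793·2084^i mod 2179 for i = 0, 1, …:
  i=0: 793   i=1: 930   i=2: 989   i=3: 1921
  i=4: 541   i=5: 901   i=6: 1565   i=7: 1676
  i=8: 2026
Match at i=8, j=24: a = 8·47 + 24 = 400.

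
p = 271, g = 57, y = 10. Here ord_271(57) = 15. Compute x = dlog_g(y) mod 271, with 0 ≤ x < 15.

9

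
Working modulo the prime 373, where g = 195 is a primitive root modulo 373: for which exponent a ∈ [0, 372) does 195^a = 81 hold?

332

Baby-step giant-step with m = ceil(sqrt(372)) = 20.
Baby table (195^j mod 373 for j=0..19):
  0:1  1:195  2:352  3:8  4:68  5:205  6:64  7:171
  8:148  9:139  10:249  11:65  12:366  13:127  14:147  15:317
  16:270  17:57  18:298  19:295
Giant step factor: 195^(-20) ≡ 9 (mod 373).
Scan 81·9^i mod 373 for i = 0, 1, …:
  i=0: 81   i=1: 356   i=2: 220   i=3: 115
  i=4: 289   i=5: 363   i=6: 283   i=7: 309
  i=8: 170   i=9: 38     …   i=15: 165
  i=16: 366
Match at i=16, j=12: a = 16·20 + 12 = 332.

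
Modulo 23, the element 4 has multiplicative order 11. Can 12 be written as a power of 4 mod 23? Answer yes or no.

yes

12 ∈ ⟨4⟩ iff 12^11 ≡ 1 (mod 23), since |⟨4⟩| = 11.
12^11 mod 23 = 1.
Since 1 = 1, 12 lies in the subgroup.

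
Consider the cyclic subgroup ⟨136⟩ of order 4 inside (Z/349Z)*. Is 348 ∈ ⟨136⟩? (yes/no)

yes

⟨136⟩ has order 4; its elements mod 349 are {1, 136, 213, 348}.
348 is in this set.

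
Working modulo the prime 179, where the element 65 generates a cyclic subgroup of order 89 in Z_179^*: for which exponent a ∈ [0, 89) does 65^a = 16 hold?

65

Baby-step giant-step with m = ceil(sqrt(89)) = 10.
Baby table (65^j mod 179 for j=0..9):
  0:1  1:65  2:108  3:39  4:29  5:95  6:89  7:57
  8:125  9:70
Giant step factor: 65^(-10) ≡ 74 (mod 179).
Scan 16·74^i mod 179 for i = 0, 1, …:
  i=0: 16   i=1: 110   i=2: 85   i=3: 25
  i=4: 60   i=5: 144   i=6: 95
Match at i=6, j=5: a = 6·10 + 5 = 65.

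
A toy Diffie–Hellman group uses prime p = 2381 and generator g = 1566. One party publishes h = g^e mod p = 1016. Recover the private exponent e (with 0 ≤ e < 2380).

246

Baby-step giant-step with m = ceil(sqrt(2380)) = 49.
Baby table (1566^j mod 2381 for j=0..48):
  0:1  1:1566  2:2307  3:785  4:714  5:1435  6:1927  7:955
  8:262  9:760  10:2041  11:904  12:1350  13:2153  14:102  15:205
  16:1976  17:1497  18:1398  19:1129  20:1312  21:2170  22:533  23:1328
  24:1035  25:1730  26:1983  27:554  28:880  29:1862  30:1548  31:310
  32:2117  33:870  34:488  35:2288  36:1984  37:2120  38:806  39:266
  40:2262  41:1745  42:1663  43:1825  44:750  45:667  46:1644  47:643
  48:2156
Giant step factor: 1566^(-49) ≡ 188 (mod 2381).
Scan 1016·188^i mod 2381 for i = 0, 1, …:
  i=0: 1016   i=1: 528   i=2: 1643   i=3: 1735
  i=4: 2364   i=5: 1566
Match at i=5, j=1: e = 5·49 + 1 = 246.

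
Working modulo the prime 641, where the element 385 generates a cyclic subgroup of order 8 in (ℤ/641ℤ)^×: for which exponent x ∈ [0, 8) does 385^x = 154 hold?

2

Successive powers of 385 modulo 641:
  385^0=1  385^1=385  385^2=154
So 385^2 ≡ 154 (mod 641), giving x = 2.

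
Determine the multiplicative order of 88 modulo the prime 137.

The order of 88 must divide p − 1 = 136 = 2^3 · 17.
Divisors: 1, 2, 4, 8, 17, 34, 68, 136.
Check each in increasing order: 88^1 ≡ 88;  88^2 ≡ 72;  88^4 ≡ 115;  88^8 ≡ 73;  88^17 ≡ 1.
Smallest exponent giving 1 is 17.

17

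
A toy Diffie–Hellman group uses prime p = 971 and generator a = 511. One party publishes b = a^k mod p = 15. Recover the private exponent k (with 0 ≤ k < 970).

Baby-step giant-step with m = ceil(sqrt(970)) = 32.
Baby table (511^j mod 971 for j=0..31):
  0:1  1:511  2:893  3:924  4:258  5:753  6:267  7:497
  8:536  9:74  10:916  11:54  12:406  13:643  14:375  15:338
  16:851  17:824  18:621  19:785  20:112  21:914  22:3  23:562
  24:737  25:830  26:774  27:317  28:801  29:520  30:637  31:222
Giant step factor: 511^(-32) ≡ 153 (mod 971).
Scan 15·153^i mod 971 for i = 0, 1, …:
  i=0: 15   i=1: 353   i=2: 604   i=3: 167
  i=4: 305   i=5: 57   i=6: 953   i=7: 159
  i=8: 52   i=9: 188     …   i=19: 462
  i=20: 774
Match at i=20, j=26: k = 20·32 + 26 = 666.

666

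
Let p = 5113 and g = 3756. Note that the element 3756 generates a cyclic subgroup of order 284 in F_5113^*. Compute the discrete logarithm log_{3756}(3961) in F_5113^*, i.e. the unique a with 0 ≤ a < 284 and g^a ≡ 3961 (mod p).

Baby-step giant-step with m = ceil(sqrt(284)) = 17.
Baby table (3756^j mod 5113 for j=0..16):
  0:1  1:3756  2:769  3:4632  4:3366  5:3360  6:1276  7:1775
  8:4661  9:4917  10:96  11:2666  12:2242  13:4954  14:1017  15:441
  16:4897
Giant step factor: 3756^(-17) ≡ 1585 (mod 5113).
Scan 3961·1585^i mod 5113 for i = 0, 1, …:
  i=0: 3961   i=1: 4534   i=2: 2625   i=3: 3756
Match at i=3, j=1: a = 3·17 + 1 = 52.

52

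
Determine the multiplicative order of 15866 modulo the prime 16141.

The order of 15866 must divide p − 1 = 16140 = 2^2 · 3 · 5 · 269.
Divisors: 1, 2, 3, 4, 5, 6, 10, 12, 15, 20, 30, 60, 269, 538, 807, 1076, 1345, 1614, 2690, 3228, 4035, 5380, 8070, 16140.
Check each in increasing order: 15866^1 ≡ 15866;  15866^2 ≡ 11061;  15866^3 ≡ 8874;  15866^4 ≡ 13082;  15866^5 ≡ 1893;  15866^6 ≡ 12078;  15866^10 ≡ 147;  15866^12 ≡ 11867;  15866^15 ≡ 3874;  15866^20 ≡ 5468;  15866^30 ≡ 12887;  15866^60 ≡ 20;  15866^269 ≡ 3272;  15866^538 ≡ 4501;  15866^807 ≡ 6680;  15866^1076 ≡ 2046;  15866^1345 ≡ 12138;  15866^1614 ≡ 8676;  15866^2690 ≡ 12137;  15866^3228 ≡ 7493;  15866^4035 ≡ 16140;  15866^5380 ≡ 4003;  15866^8070 ≡ 1.
Smallest exponent giving 1 is 8070.

8070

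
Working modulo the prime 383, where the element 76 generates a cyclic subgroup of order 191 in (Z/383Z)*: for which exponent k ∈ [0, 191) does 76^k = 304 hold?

Baby-step giant-step with m = ceil(sqrt(191)) = 14.
Baby table (76^j mod 383 for j=0..13):
  0:1  1:76  2:31  3:58  4:195  5:266  6:300  7:203
  8:108  9:165  10:284  11:136  12:378  13:3
Giant step factor: 76^(-14) ≡ 42 (mod 383).
Scan 304·42^i mod 383 for i = 0, 1, …:
  i=0: 304   i=1: 129   i=2: 56   i=3: 54
  i=4: 353   i=5: 272   i=6: 317   i=7: 292
  i=8: 8   i=9: 336   i=10: 324   i=11: 203
Match at i=11, j=7: k = 11·14 + 7 = 161.

161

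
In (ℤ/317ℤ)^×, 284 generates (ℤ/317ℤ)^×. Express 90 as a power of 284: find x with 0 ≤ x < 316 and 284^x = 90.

82

Baby-step giant-step with m = ceil(sqrt(316)) = 18.
Baby table (284^j mod 317 for j=0..17):
  0:1  1:284  2:138  3:201  4:24  5:159  6:142  7:69
  8:259  9:12  10:238  11:71  12:193  13:288  14:6  15:119
  16:194  17:255
Giant step factor: 284^(-18) ≡ 306 (mod 317).
Scan 90·306^i mod 317 for i = 0, 1, …:
  i=0: 90   i=1: 278   i=2: 112   i=3: 36
  i=4: 238
Match at i=4, j=10: x = 4·18 + 10 = 82.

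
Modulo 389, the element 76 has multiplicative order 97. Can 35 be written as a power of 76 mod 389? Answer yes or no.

yes

35 ∈ ⟨76⟩ iff 35^97 ≡ 1 (mod 389), since |⟨76⟩| = 97.
35^97 mod 389 = 1.
Since 1 = 1, 35 lies in the subgroup.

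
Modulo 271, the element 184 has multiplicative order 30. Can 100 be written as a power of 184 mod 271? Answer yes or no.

yes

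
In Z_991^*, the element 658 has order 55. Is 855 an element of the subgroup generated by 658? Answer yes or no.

855 ∈ ⟨658⟩ iff 855^55 ≡ 1 (mod 991), since |⟨658⟩| = 55.
855^55 mod 991 = 1.
Since 1 = 1, 855 lies in the subgroup.

yes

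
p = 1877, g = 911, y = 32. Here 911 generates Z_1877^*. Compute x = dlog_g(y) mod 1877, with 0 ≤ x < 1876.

1633

Baby-step giant-step with m = ceil(sqrt(1876)) = 44.
Baby table (911^j mod 1877 for j=0..43):
  0:1  1:911  2:287  3:554  4:1658  5:1330  6:965  7:679
  8:1036  9:1542  10:766  11:1459  12:233  13:162  14:1176  15:1446
  16:1529  17:185  18:1482  19:539  20:1132  21:779  22:163  23:210
  24:1733  25:206  26:1843  27:935  28:1504  29:1811  30:1815  31:1705
  32:976  33:1315  34:439  35:128  36:234  37:1073  38:1463  39:123
  40:1310  41:1515  42:570  43:1218
Giant step factor: 911^(-44) ≡ 1748 (mod 1877).
Scan 32·1748^i mod 1877 for i = 0, 1, …:
  i=0: 32   i=1: 1503   i=2: 1321   i=3: 398
  i=4: 1214   i=5: 1062   i=6: 23   i=7: 787
  i=8: 1712   i=9: 638     …   i=36: 368
  i=37: 1330
Match at i=37, j=5: x = 37·44 + 5 = 1633.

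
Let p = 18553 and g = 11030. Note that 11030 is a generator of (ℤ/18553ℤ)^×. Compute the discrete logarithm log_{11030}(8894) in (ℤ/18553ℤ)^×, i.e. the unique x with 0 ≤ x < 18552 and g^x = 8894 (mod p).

1056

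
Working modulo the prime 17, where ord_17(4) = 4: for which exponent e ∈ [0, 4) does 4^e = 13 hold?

3

Successive powers of 4 modulo 17:
  4^0=1  4^1=4  4^2=16  4^3=13
So 4^3 ≡ 13 (mod 17), giving e = 3.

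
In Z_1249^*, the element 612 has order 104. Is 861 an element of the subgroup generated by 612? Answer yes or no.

861 ∈ ⟨612⟩ iff 861^104 ≡ 1 (mod 1249), since |⟨612⟩| = 104.
861^104 mod 1249 = 1.
Since 1 = 1, 861 lies in the subgroup.

yes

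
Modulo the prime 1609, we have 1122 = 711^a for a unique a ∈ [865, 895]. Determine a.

Compute 711^865 mod 1609 = 599, then multiply by 711 repeatedly:
  711^865=599  711^866=1113  711^867=1324  711^868=99  711^869=1202
  711^870=243  711^871=610  711^872=889  711^873=1351  711^874=1597
  711^875=1122
Found 1122 at exponent 875.

875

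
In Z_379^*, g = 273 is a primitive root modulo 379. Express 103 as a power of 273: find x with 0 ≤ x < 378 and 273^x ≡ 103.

Baby-step giant-step with m = ceil(sqrt(378)) = 20.
Baby table (273^j mod 379 for j=0..19):
  0:1  1:273  2:245  3:181  4:143  5:2  6:167  7:111
  8:362  9:286  10:4  11:334  12:222  13:345  14:193  15:8
  16:289  17:65  18:311  19:7
Giant step factor: 273^(-20) ≡ 308 (mod 379).
Scan 103·308^i mod 379 for i = 0, 1, …:
  i=0: 103   i=1: 267   i=2: 372   i=3: 118
  i=4: 339   i=5: 187   i=6: 367   i=7: 94
  i=8: 148   i=9: 104   i=10: 196   i=11: 107
  i=12: 362
Match at i=12, j=8: x = 12·20 + 8 = 248.

248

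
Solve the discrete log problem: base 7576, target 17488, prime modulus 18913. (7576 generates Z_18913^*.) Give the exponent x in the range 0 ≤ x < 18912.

2459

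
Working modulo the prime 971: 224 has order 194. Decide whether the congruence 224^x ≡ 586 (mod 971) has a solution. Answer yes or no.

586 ∈ ⟨224⟩ iff 586^194 ≡ 1 (mod 971), since |⟨224⟩| = 194.
586^194 mod 971 = 1.
Since 1 = 1, 586 lies in the subgroup.

yes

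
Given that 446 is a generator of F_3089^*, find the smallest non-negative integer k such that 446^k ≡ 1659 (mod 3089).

2955

Baby-step giant-step with m = ceil(sqrt(3088)) = 56.
Baby table (446^j mod 3089 for j=0..55):
  0:1  1:446  2:1220  3:456  4:2591  5:300  6:973  7:1498
  8:884  9:1961  10:419  11:1534  12:1495  13:2635  14:1390  15:2140
  16:3028  17:595  18:2805  19:3074  20:2577  21:234  22:2427  23:1292
  24:1678  25:850  26:2242  27:2185  28:1475  29:2982  30:1702  31:2287
  32:632  33:773  34:1879  35:915  36:342  37:1171  38:225  39:1502
  40:2668  41:663  42:2243  43:2631  44:2695  45:349  46:1204  47:2587
  48:1605  49:2271  50:2763  51:2876  52:761  53:2705  54:1720  55:1048
Giant step factor: 446^(-56) ≡ 2461 (mod 3089).
Scan 1659·2461^i mod 3089 for i = 0, 1, …:
  i=0: 1659   i=1: 2230   i=2: 1966   i=3: 952
  i=4: 1410   i=5: 1063   i=6: 2749   i=7: 379
  i=8: 2930   i=9: 1004     …   i=51: 1014
  i=52: 2631
Match at i=52, j=43: k = 52·56 + 43 = 2955.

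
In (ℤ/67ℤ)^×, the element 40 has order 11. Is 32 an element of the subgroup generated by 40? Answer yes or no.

⟨40⟩ has order 11; its elements mod 67 are {1, 9, 14, 15, 22, 24, 25, 40, 59, 62, 64}.
32 is not in this set.

no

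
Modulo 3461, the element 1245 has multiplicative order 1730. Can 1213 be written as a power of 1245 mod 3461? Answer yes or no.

yes

1213 ∈ ⟨1245⟩ iff 1213^1730 ≡ 1 (mod 3461), since |⟨1245⟩| = 1730.
1213^1730 mod 3461 = 1.
Since 1 = 1, 1213 lies in the subgroup.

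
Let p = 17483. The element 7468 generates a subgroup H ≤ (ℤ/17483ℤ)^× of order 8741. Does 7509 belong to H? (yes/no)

yes

7509 ∈ ⟨7468⟩ iff 7509^8741 ≡ 1 (mod 17483), since |⟨7468⟩| = 8741.
7509^8741 mod 17483 = 1.
Since 1 = 1, 7509 lies in the subgroup.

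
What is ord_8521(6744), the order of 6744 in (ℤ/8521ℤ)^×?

8520

The order of 6744 must divide p − 1 = 8520 = 2^3 · 3 · 5 · 71.
Divisors: 1, 2, 3, 4, 5, 6, 8, 10, 12, 15, 20, 24, 30, 40, 60, 71, 120, 142, 213, 284, 355, 426, 568, 710, 852, 1065, 1420, 1704, 2130, 2840, 4260, 8520.
Check each in increasing order: 6744^1 ≡ 6744;  6744^2 ≡ 4959;  6744^3 ≡ 7092;  6744^4 ≡ 75;  6744^5 ≡ 3061;  6744^6 ≡ 5522;  6744^8 ≡ 5625;  6744^10 ≡ 5142;  6744^12 ≡ 4346;  6744^15 ≡ 1375;  6744^20 ≡ 8022;  6744^24 ≡ 5180;  6744^30 ≡ 7484;  6744^40 ≡ 1892;  6744^60 ≡ 1723;  6744^71 ≡ 3185;  6744^120 ≡ 3421;  6744^142 ≡ 4235;  6744^213 ≡ 8253;  6744^284 ≡ 7041;  6744^355 ≡ 6834;  6744^426 ≡ 3656;  6744^568 ≡ 503;  6744^710 ≡ 8476;  6744^852 ≡ 5408;  6744^1065 ≡ 7747;  6744^1420 ≡ 2025;  6744^1704 ≡ 2392;  6744^2130 ≡ 2606;  6744^2840 ≡ 2024;  6744^4260 ≡ 8520;  6744^8520 ≡ 1.
Smallest exponent giving 1 is 8520.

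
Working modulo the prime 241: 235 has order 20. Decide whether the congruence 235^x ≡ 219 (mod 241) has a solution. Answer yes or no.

no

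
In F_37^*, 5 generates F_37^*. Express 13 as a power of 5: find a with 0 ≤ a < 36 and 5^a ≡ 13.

13

Successive powers of 5 modulo 37:
  5^0=1  5^1=5  5^2=25  5^3=14  5^4=33  5^5=17
  5^6=11  5^7=18  5^8=16  5^9=6  5^10=30  5^11=2
  5^12=10  5^13=13
So 5^13 ≡ 13 (mod 37), giving a = 13.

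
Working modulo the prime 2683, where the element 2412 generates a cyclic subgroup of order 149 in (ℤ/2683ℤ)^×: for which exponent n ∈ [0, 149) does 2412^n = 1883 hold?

Baby-step giant-step with m = ceil(sqrt(149)) = 13.
Baby table (2412^j mod 2683 for j=0..12):
  0:1  1:2412  2:1000  3:2666  4:1924  5:1781  6:289  7:2171
  8:1919  9:453  10:655  11:2256  12:348
Giant step factor: 2412^(-13) ≡ 486 (mod 2683).
Scan 1883·486^i mod 2683 for i = 0, 1, …:
  i=0: 1883   i=1: 235   i=2: 1524   i=3: 156
  i=4: 692   i=5: 937   i=6: 1955   i=7: 348
Match at i=7, j=12: n = 7·13 + 12 = 103.

103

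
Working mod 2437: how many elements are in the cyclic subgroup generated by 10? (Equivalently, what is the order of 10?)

The order of 10 must divide p − 1 = 2436 = 2^2 · 3 · 7 · 29.
Divisors: 1, 2, 3, 4, 6, 7, 12, 14, 21, 28, 29, 42, 58, 84, 87, 116, 174, 203, 348, 406, 609, 812, 1218, 2436.
Check each in increasing order: 10^1 ≡ 10;  10^2 ≡ 100;  10^3 ≡ 1000;  10^4 ≡ 252;  10^6 ≡ 830;  10^7 ≡ 989;  10^12 ≡ 1666;  10^14 ≡ 884;  10^21 ≡ 1830;  10^28 ≡ 1616;  10^29 ≡ 1538;  10^42 ≡ 462;  10^58 ≡ 1554;  10^84 ≡ 1425;  10^87 ≡ 1792;  10^116 ≡ 2286;  10^174 ≡ 1735;  10^203 ≡ 2352;  10^348 ≡ 530;  10^406 ≡ 2351;  10^609 ≡ 2436;  10^812 ≡ 85;  10^1218 ≡ 1.
Smallest exponent giving 1 is 1218.

1218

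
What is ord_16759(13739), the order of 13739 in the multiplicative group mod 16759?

The order of 13739 must divide p − 1 = 16758 = 2 · 3^2 · 7^2 · 19.
Divisors: 1, 2, 3, 6, 7, 9, 14, 18, 19, 21, 38, 42, 49, 57, 63, 98, 114, 126, 133, 147, 171, 266, 294, 342, 399, 441, 798, 882, 931, 1197, 1862, 2394, 2793, 5586, 8379, 16758.
Check each in increasing order: 13739^1 ≡ 13739;  13739^2 ≡ 3504;  13739^3 ≡ 9608;  13739^6 ≡ 5092;  13739^7 ≡ 6922;  13739^9 ≡ 4415;  13739^14 ≡ 103;  13739^18 ≡ 1508;  13739^19 ≡ 4288;  13739^21 ≡ 9088;  13739^38 ≡ 2321;  13739^42 ≡ 3392;  13739^49 ≡ 65;  13739^57 ≡ 14361;  13739^63 ≡ 6695;  13739^98 ≡ 4225;  13739^114 ≡ 2067;  13739^126 ≡ 9459;  13739^133 ≡ 14544;  13739^147 ≡ 6481;  13739^171 ≡ 3998;  13739^266 ≡ 12597;  13739^294 ≡ 5307;  13739^342 ≡ 12677;  13739^399 ≡ 1380;  13739^441 ≡ 5199;  13739^798 ≡ 10633;  13739^882 ≡ 14093;  13739^931 ≡ 11059;  13739^1197 ≡ 9415;  13739^1862 ≡ 11058;  13739^2394 ≡ 3874;  13739^2793 ≡ 16758;  13739^5586 ≡ 1.
Smallest exponent giving 1 is 5586.

5586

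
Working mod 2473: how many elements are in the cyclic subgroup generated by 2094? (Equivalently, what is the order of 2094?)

824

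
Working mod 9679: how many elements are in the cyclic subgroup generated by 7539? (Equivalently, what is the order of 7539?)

The order of 7539 must divide p − 1 = 9678 = 2 · 3 · 1613.
Divisors: 1, 2, 3, 6, 1613, 3226, 4839, 9678.
Check each in increasing order: 7539^1 ≡ 7539;  7539^2 ≡ 1433;  7539^3 ≡ 1623;  7539^6 ≡ 1441;  7539^1613 ≡ 6765;  7539^3226 ≡ 2913;  7539^4839 ≡ 1.
Smallest exponent giving 1 is 4839.

4839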